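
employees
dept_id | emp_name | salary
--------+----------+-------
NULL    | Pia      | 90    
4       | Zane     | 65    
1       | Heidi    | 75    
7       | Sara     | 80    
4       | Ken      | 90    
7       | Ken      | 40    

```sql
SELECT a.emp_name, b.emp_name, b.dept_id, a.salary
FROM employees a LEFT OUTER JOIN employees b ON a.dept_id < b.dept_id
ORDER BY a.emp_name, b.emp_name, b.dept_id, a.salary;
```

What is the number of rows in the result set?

LEFT JOIN keeps every row from `employees a`; unmatched rows get NULL for `employees b`'s columns.
Matching on a.dept_id < b.dept_id. A NULL in a compared column never satisfies the condition.
- a[0] dept_id=NULL → no match; kept with NULLs on the b side.
- a[1] dept_id=4 → 2 match(es) in b → 2 row(s).
- a[2] dept_id=1 → 4 match(es) in b → 4 row(s).
- a[3] dept_id=7 → no match; kept with NULLs on the b side.
- a[4] dept_id=4 → 2 match(es) in b → 2 row(s).
- a[5] dept_id=7 → no match; kept with NULLs on the b side.
Total: 8 matched + 3 padded = 11 rows.

11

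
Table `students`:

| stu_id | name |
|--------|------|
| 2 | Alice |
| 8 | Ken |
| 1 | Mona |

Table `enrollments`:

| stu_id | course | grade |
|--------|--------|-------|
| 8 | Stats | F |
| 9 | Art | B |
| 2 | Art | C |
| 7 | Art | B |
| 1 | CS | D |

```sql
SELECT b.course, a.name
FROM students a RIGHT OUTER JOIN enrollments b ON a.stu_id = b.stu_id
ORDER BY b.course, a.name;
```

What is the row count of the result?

5

RIGHT JOIN keeps every row from `enrollments`; unmatched rows get NULL for `students`'s columns.
Matching on a.stu_id = b.stu_id.
Matched pairs: 3; unmatched b rows kept: 2.
Total: 3 matched + 2 padded = 5 rows.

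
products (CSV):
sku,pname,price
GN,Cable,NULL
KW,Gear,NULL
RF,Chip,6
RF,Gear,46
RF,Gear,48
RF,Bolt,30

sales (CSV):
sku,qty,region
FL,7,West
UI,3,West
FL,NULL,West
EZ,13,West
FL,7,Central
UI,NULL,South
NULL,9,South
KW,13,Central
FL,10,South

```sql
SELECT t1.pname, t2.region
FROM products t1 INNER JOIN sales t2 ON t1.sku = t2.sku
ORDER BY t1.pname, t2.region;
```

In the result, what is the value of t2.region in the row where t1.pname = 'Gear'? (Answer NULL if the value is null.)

Central

INNER JOIN keeps only pairs where the ON condition holds.
Matching on t1.sku = t2.sku. A NULL in a compared column never satisfies the condition.
Matched pairs: 1.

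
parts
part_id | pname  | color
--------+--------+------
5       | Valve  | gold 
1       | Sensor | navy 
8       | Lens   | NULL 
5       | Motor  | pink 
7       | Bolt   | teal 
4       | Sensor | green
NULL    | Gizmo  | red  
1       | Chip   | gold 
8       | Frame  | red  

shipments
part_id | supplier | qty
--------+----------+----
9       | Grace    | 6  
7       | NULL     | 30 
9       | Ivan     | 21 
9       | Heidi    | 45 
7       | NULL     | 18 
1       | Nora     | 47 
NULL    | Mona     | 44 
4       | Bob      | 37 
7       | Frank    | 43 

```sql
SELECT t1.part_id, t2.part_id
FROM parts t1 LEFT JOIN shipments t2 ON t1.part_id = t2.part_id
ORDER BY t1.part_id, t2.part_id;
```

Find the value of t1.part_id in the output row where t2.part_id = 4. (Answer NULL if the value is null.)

4

LEFT JOIN keeps every row from `parts`; unmatched rows get NULL for `shipments`'s columns.
Matching on t1.part_id = t2.part_id. A NULL in a compared column never satisfies the condition.
Matched pairs: 6; unmatched t1 rows kept: 5.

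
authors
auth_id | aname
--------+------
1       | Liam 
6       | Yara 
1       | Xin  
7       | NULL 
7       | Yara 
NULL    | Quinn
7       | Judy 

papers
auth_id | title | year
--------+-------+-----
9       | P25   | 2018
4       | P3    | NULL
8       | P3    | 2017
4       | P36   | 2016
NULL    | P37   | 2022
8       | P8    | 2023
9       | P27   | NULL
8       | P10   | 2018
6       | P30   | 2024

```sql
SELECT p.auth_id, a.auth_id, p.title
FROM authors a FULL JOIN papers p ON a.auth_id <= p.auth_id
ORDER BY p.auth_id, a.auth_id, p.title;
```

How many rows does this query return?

39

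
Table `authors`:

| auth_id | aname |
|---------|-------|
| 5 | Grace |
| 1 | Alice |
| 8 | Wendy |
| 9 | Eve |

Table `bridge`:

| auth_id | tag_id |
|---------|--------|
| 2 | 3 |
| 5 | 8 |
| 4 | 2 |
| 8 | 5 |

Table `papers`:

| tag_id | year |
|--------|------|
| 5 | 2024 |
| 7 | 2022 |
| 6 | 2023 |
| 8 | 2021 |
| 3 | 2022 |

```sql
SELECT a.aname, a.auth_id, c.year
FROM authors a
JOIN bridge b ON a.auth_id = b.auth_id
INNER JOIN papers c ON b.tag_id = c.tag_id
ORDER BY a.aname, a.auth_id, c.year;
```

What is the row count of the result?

2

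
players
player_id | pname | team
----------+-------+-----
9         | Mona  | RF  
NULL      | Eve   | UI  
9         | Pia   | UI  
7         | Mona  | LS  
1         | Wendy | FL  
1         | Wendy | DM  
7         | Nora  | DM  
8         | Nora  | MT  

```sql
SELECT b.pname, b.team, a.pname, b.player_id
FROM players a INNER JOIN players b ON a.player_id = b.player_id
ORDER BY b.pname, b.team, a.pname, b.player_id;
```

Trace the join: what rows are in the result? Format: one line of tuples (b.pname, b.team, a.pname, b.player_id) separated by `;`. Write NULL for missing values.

INNER JOIN keeps only pairs where the ON condition holds.
Matching on a.player_id = b.player_id. A NULL in a compared column never satisfies the condition.
- a row (player_id=9): matches 2 b row(s) → 2 output row(s).
- a row (player_id=NULL): no match → dropped.
- a row (player_id=9): matches 2 b row(s) → 2 output row(s).
- a row (player_id=7): matches 2 b row(s) → 2 output row(s).
- a row (player_id=1): matches 2 b row(s) → 2 output row(s).
- a row (player_id=1): matches 2 b row(s) → 2 output row(s).
- a row (player_id=7): matches 2 b row(s) → 2 output row(s).
- a row (player_id=8): matches 1 b row(s) → 1 output row(s).

(Mona, LS, Mona, 7); (Mona, LS, Nora, 7); (Mona, RF, Mona, 9); (Mona, RF, Pia, 9); (Nora, DM, Mona, 7); (Nora, DM, Nora, 7); (Nora, MT, Nora, 8); (Pia, UI, Mona, 9); (Pia, UI, Pia, 9); (Wendy, DM, Wendy, 1); (Wendy, DM, Wendy, 1); (Wendy, FL, Wendy, 1); (Wendy, FL, Wendy, 1)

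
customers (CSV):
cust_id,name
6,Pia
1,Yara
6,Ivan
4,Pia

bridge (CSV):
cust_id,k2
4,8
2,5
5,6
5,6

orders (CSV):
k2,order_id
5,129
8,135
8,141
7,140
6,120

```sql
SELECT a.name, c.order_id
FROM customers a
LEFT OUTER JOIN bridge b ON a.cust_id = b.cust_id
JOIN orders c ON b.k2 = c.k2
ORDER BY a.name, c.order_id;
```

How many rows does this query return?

2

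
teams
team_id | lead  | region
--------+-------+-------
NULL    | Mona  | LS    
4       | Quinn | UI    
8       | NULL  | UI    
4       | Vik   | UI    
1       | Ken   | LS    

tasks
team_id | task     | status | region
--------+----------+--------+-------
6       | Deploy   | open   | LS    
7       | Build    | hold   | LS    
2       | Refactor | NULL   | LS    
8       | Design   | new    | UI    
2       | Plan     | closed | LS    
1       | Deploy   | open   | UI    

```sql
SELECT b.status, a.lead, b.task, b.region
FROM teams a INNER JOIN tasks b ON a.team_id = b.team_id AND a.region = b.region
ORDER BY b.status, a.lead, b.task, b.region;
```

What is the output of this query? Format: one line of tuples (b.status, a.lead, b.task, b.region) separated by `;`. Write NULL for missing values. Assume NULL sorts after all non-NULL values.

(new, NULL, Design, UI)

INNER JOIN keeps only pairs where the ON condition holds.
Matching on a.team_id = b.team_id AND a.region = b.region. A NULL in a compared column never satisfies the condition.
Matched pairs: 1.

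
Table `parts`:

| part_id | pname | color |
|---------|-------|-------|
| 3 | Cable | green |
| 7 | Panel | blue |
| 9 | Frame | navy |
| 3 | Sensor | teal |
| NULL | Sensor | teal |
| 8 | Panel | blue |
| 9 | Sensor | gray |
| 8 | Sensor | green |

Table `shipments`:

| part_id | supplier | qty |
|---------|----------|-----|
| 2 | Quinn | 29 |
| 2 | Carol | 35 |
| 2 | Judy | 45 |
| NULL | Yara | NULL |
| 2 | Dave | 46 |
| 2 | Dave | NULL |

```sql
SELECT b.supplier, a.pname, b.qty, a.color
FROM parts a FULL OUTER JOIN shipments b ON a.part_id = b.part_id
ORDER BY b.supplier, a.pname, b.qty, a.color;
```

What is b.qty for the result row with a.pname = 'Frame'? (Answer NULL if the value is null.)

FULL OUTER JOIN keeps every row from both sides; unmatched rows get NULL for the other side's columns.
Matching on a.part_id = b.part_id. A NULL in a compared column never satisfies the condition.
- part_id=3: no b row matches, row kept with b columns NULL.
- part_id=7: no b row matches, row kept with b columns NULL.
- part_id=9: no b row matches, row kept with b columns NULL.
- part_id=3: no b row matches, row kept with b columns NULL.
- part_id=NULL: no b row matches, row kept with b columns NULL.
- part_id=8: no b row matches, row kept with b columns NULL.
- part_id=9: no b row matches, row kept with b columns NULL.
- part_id=8: no b row matches, row kept with b columns NULL.
- plus 6 unmatched b row(s), each kept with NULL a columns.

NULL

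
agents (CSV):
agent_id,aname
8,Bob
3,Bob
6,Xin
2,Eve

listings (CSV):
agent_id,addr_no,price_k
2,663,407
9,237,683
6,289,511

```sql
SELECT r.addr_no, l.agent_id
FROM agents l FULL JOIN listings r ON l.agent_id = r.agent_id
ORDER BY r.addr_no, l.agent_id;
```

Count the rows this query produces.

5

FULL OUTER JOIN keeps every row from both sides; unmatched rows get NULL for the other side's columns.
Matching on l.agent_id = r.agent_id.
Matched pairs: 2; unmatched l rows kept: 2; unmatched r rows kept: 1.
Total: 2 matched + 3 padded = 5 rows.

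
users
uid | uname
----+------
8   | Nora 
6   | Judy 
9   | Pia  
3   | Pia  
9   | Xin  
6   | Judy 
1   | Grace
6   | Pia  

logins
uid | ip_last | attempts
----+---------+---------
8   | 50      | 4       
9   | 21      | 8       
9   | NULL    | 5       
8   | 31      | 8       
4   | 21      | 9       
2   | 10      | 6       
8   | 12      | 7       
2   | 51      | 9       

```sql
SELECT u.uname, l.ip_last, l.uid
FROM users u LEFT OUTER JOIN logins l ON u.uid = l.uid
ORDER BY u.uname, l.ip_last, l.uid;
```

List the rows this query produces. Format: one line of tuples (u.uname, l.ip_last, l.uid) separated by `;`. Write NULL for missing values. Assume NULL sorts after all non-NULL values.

LEFT JOIN keeps every row from `users`; unmatched rows get NULL for `logins`'s columns.
Matching on u.uid = l.uid.
- uid=8: 3 matching l row(s), so 3 row(s) emitted.
- uid=6: no l row matches, row kept with l columns NULL.
- uid=9: 2 matching l row(s), so 2 row(s) emitted.
- uid=3: no l row matches, row kept with l columns NULL.
- uid=9: 2 matching l row(s), so 2 row(s) emitted.
- uid=6: no l row matches, row kept with l columns NULL.
- uid=1: no l row matches, row kept with l columns NULL.
- uid=6: no l row matches, row kept with l columns NULL.

(Grace, NULL, NULL); (Judy, NULL, NULL); (Judy, NULL, NULL); (Nora, 12, 8); (Nora, 31, 8); (Nora, 50, 8); (Pia, 21, 9); (Pia, NULL, 9); (Pia, NULL, NULL); (Pia, NULL, NULL); (Xin, 21, 9); (Xin, NULL, 9)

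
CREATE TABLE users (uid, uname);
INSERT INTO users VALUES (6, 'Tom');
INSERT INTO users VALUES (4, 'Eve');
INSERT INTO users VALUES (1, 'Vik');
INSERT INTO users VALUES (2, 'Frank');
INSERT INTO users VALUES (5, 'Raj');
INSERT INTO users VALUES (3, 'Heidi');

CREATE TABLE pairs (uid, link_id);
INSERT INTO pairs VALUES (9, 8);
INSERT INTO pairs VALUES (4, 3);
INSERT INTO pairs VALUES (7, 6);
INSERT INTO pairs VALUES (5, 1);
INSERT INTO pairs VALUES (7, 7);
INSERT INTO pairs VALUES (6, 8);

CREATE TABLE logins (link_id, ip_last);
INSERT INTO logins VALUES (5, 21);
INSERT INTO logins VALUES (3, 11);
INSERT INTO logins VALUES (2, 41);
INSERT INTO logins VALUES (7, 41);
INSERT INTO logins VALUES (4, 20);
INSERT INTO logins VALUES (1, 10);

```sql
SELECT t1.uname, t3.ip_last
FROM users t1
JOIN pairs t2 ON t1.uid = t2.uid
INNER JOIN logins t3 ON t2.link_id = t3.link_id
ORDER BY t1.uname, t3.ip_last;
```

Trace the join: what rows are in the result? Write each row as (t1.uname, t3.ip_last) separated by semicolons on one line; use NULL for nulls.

Evaluate left to right. First `users t1 INNER JOIN pairs t2` on uid: 3 row(s).
Then INNER JOIN `logins t3` on link_id: keep only rows whose t2.link_id appears in t3.

(Eve, 11); (Raj, 10)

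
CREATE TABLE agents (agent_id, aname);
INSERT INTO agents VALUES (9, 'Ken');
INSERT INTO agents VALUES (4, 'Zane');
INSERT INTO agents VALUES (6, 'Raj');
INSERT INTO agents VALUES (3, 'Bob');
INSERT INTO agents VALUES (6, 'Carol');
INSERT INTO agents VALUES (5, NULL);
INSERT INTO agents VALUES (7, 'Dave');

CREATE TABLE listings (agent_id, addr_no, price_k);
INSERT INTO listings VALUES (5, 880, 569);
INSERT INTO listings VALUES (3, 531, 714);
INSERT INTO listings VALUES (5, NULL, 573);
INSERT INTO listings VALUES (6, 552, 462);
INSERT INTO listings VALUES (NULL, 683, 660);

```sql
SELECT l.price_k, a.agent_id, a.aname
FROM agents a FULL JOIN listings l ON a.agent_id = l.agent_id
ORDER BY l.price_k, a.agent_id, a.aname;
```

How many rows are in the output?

9

FULL OUTER JOIN keeps every row from both sides; unmatched rows get NULL for the other side's columns.
Matching on a.agent_id = l.agent_id. A NULL in a compared column never satisfies the condition.
- agent_id=9: no l row matches, row kept with l columns NULL.
- agent_id=4: no l row matches, row kept with l columns NULL.
- agent_id=6: 1 matching l row(s), so 1 row(s) emitted.
- agent_id=3: 1 matching l row(s), so 1 row(s) emitted.
- agent_id=6: 1 matching l row(s), so 1 row(s) emitted.
- agent_id=5: 2 matching l row(s), so 2 row(s) emitted.
- agent_id=7: no l row matches, row kept with l columns NULL.
- 1 row(s) from l found no a partner → padded with NULL.
Total: 5 matched + 4 padded = 9 rows.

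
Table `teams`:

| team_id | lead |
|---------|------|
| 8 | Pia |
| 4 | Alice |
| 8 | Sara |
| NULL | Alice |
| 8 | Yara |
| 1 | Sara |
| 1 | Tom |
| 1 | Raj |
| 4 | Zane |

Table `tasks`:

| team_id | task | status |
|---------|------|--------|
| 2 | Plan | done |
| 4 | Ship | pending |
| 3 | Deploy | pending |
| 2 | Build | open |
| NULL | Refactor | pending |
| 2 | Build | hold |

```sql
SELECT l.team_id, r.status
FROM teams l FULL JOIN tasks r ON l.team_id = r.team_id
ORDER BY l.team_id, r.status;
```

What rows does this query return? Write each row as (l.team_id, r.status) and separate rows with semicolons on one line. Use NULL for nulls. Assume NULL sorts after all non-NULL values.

(1, NULL); (1, NULL); (1, NULL); (4, pending); (4, pending); (8, NULL); (8, NULL); (8, NULL); (NULL, done); (NULL, hold); (NULL, open); (NULL, pending); (NULL, pending); (NULL, NULL)

FULL OUTER JOIN keeps every row from both sides; unmatched rows get NULL for the other side's columns.
Matching on l.team_id = r.team_id. A NULL in a compared column never satisfies the condition.
- l[0] team_id=8 → no match; kept with NULLs on the r side.
- l[1] team_id=4 → 1 match(es) in r → 1 row(s).
- l[2] team_id=8 → no match; kept with NULLs on the r side.
- l[3] team_id=NULL → no match; kept with NULLs on the r side.
- l[4] team_id=8 → no match; kept with NULLs on the r side.
- l[5] team_id=1 → no match; kept with NULLs on the r side.
- l[6] team_id=1 → no match; kept with NULLs on the r side.
- l[7] team_id=1 → no match; kept with NULLs on the r side.
- l[8] team_id=4 → 1 match(es) in r → 1 row(s).
- plus 5 unmatched r row(s), each kept with NULL l columns.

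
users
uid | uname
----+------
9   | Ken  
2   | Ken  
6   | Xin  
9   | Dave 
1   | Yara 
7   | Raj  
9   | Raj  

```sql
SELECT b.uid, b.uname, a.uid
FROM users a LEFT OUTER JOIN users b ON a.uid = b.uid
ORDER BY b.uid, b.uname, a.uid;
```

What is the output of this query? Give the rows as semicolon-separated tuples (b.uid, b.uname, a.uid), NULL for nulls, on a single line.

LEFT JOIN keeps every row from `users a`; unmatched rows get NULL for `users b`'s columns.
Matching on a.uid = b.uid.
- a row (uid=9): matches 3 b row(s) → 3 output row(s).
- a row (uid=2): matches 1 b row(s) → 1 output row(s).
- a row (uid=6): matches 1 b row(s) → 1 output row(s).
- a row (uid=9): matches 3 b row(s) → 3 output row(s).
- a row (uid=1): matches 1 b row(s) → 1 output row(s).
- a row (uid=7): matches 1 b row(s) → 1 output row(s).
- a row (uid=9): matches 3 b row(s) → 3 output row(s).

(1, Yara, 1); (2, Ken, 2); (6, Xin, 6); (7, Raj, 7); (9, Dave, 9); (9, Dave, 9); (9, Dave, 9); (9, Ken, 9); (9, Ken, 9); (9, Ken, 9); (9, Raj, 9); (9, Raj, 9); (9, Raj, 9)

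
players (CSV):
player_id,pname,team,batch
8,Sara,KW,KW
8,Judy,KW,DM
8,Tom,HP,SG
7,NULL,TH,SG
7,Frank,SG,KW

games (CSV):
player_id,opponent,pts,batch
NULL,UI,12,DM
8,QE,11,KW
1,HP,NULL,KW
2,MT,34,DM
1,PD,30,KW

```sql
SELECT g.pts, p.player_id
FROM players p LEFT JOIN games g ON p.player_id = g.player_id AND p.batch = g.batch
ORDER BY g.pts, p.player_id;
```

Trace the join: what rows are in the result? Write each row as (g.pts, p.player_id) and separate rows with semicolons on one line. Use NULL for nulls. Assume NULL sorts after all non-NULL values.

(11, 8); (NULL, 7); (NULL, 7); (NULL, 8); (NULL, 8)

LEFT JOIN keeps every row from `players`; unmatched rows get NULL for `games`'s columns.
Matching on p.player_id = g.player_id AND p.batch = g.batch. A NULL in a compared column never satisfies the condition.
Matched pairs: 1; unmatched p rows kept: 4.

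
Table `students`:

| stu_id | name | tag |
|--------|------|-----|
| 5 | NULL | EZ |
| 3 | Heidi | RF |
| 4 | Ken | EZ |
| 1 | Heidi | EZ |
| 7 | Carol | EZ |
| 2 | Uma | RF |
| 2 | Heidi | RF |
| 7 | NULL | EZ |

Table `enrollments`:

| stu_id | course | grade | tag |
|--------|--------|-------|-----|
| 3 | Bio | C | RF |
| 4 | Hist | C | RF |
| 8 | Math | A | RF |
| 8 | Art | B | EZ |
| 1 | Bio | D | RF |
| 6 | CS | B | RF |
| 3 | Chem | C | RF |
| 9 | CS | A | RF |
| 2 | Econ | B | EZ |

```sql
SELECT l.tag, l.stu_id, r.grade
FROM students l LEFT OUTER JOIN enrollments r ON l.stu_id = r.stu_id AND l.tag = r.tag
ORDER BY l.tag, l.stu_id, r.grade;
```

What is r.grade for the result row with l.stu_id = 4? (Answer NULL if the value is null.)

LEFT JOIN keeps every row from `students`; unmatched rows get NULL for `enrollments`'s columns.
Matching on l.stu_id = r.stu_id AND l.tag = r.tag.
- stu_id=5, tag=EZ: no r row matches, row kept with r columns NULL.
- stu_id=3, tag=RF: 2 matching r row(s), so 2 row(s) emitted.
- stu_id=4, tag=EZ: no r row matches, row kept with r columns NULL.
- stu_id=1, tag=EZ: no r row matches, row kept with r columns NULL.
- stu_id=7, tag=EZ: no r row matches, row kept with r columns NULL.
- stu_id=2, tag=RF: no r row matches, row kept with r columns NULL.
- stu_id=2, tag=RF: no r row matches, row kept with r columns NULL.
- stu_id=7, tag=EZ: no r row matches, row kept with r columns NULL.

NULL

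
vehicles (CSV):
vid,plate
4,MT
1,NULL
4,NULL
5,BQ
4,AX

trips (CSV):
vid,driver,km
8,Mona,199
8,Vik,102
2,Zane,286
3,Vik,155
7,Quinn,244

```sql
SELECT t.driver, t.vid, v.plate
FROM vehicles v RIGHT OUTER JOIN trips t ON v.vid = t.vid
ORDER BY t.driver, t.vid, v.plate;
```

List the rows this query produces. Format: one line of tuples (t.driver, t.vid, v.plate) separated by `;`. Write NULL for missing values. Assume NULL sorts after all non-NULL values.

RIGHT JOIN keeps every row from `trips`; unmatched rows get NULL for `vehicles`'s columns.
Matching on v.vid = t.vid.
- vid=4: no matching t row.
- vid=1: no matching t row.
- vid=4: no matching t row.
- vid=5: no matching t row.
- vid=4: no matching t row.
- plus 5 unmatched t row(s), each kept with NULL v columns.
After projecting and ordering:
t.driver | t.vid | v.plate
Mona | 8 | NULL
Quinn | 7 | NULL
Vik | 3 | NULL
Vik | 8 | NULL
Zane | 2 | NULL

(Mona, 8, NULL); (Quinn, 7, NULL); (Vik, 3, NULL); (Vik, 8, NULL); (Zane, 2, NULL)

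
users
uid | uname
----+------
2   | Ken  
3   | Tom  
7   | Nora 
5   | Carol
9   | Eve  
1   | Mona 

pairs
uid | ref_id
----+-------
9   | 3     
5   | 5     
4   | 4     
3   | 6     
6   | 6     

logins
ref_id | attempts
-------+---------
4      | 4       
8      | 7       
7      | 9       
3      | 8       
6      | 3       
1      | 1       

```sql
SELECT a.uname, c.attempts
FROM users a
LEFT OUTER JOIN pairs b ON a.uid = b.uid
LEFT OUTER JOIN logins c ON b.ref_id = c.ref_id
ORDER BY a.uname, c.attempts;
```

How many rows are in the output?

Joins associate left-to-right: users LEFT JOIN pairs on uid gives 6 intermediate row(s).
Then LEFT JOIN `logins c` on ref_id: each of those 6 rows is kept; rows whose b.ref_id has no match in c get NULL for c's columns.
Result: 6 row(s).

6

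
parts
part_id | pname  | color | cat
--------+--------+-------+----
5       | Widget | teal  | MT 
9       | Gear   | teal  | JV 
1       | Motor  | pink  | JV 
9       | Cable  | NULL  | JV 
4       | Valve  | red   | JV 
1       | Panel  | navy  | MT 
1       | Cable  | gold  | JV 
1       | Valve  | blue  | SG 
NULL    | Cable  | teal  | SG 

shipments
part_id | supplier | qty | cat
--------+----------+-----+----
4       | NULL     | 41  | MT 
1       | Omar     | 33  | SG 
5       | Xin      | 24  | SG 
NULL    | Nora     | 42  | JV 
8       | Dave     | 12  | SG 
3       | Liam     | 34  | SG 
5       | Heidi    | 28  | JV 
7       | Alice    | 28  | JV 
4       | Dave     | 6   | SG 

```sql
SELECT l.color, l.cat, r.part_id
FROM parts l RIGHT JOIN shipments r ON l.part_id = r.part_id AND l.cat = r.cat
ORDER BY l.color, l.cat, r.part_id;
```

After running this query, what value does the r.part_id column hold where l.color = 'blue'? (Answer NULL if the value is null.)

1

RIGHT JOIN keeps every row from `shipments`; unmatched rows get NULL for `parts`'s columns.
Matching on l.part_id = r.part_id AND l.cat = r.cat. A NULL in a compared column never satisfies the condition.
- part_id=5, cat=MT: no matching r row.
- part_id=9, cat=JV: no matching r row.
- part_id=1, cat=JV: no matching r row.
- part_id=9, cat=JV: no matching r row.
- part_id=4, cat=JV: no matching r row.
- part_id=1, cat=MT: no matching r row.
- part_id=1, cat=JV: no matching r row.
- part_id=1, cat=SG: 1 matching r row(s), so 1 row(s) emitted.
- part_id=NULL, cat=SG: no matching r row.
- 8 r row(s) had no l match → kept, l columns NULL.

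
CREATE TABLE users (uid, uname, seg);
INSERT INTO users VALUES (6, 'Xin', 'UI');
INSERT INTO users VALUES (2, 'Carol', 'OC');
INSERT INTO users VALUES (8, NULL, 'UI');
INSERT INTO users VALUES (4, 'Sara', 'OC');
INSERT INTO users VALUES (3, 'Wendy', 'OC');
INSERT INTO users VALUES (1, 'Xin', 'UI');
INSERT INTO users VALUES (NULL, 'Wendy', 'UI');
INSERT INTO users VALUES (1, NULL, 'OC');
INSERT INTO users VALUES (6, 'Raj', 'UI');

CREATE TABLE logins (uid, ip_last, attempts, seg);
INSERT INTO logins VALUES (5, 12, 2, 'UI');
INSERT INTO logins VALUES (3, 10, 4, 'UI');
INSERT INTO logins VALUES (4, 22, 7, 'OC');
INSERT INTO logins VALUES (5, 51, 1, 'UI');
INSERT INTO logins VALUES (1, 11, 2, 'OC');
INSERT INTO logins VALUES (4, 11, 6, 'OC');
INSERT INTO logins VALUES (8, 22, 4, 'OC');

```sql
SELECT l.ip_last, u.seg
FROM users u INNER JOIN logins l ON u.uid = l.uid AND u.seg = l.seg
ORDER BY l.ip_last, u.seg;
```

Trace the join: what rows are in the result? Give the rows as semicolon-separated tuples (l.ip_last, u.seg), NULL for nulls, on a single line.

INNER JOIN keeps only pairs where the ON condition holds.
Matching on u.uid = l.uid AND u.seg = l.seg. A NULL in a compared column never satisfies the condition.
Matched pairs: 3.

(11, OC); (11, OC); (22, OC)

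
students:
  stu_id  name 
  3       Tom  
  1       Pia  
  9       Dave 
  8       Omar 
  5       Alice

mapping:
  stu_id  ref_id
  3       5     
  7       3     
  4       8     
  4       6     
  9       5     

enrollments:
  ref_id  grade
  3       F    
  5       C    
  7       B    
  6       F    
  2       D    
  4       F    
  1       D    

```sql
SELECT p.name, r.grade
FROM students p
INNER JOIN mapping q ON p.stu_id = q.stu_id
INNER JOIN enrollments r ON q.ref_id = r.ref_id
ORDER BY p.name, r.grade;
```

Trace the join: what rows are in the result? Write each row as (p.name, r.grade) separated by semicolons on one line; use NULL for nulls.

(Dave, C); (Tom, C)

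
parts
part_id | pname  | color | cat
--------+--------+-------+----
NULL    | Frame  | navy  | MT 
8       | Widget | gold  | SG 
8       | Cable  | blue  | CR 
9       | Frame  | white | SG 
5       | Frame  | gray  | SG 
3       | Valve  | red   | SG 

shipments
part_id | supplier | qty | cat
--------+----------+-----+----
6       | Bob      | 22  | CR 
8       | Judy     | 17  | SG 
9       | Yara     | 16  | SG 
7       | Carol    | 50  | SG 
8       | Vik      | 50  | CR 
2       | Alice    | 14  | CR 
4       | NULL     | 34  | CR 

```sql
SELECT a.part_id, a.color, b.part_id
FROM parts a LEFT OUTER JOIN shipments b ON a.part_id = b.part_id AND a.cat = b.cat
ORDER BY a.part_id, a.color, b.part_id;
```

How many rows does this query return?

6

LEFT JOIN keeps every row from `parts`; unmatched rows get NULL for `shipments`'s columns.
Matching on a.part_id = b.part_id AND a.cat = b.cat. A NULL in a compared column never satisfies the condition.
- a row (part_id=NULL, cat=MT): no match → kept, b columns NULL.
- a row (part_id=8, cat=SG): matches 1 b row(s) → 1 output row(s).
- a row (part_id=8, cat=CR): matches 1 b row(s) → 1 output row(s).
- a row (part_id=9, cat=SG): matches 1 b row(s) → 1 output row(s).
- a row (part_id=5, cat=SG): no match → kept, b columns NULL.
- a row (part_id=3, cat=SG): no match → kept, b columns NULL.
Total: 3 matched + 3 padded = 6 rows.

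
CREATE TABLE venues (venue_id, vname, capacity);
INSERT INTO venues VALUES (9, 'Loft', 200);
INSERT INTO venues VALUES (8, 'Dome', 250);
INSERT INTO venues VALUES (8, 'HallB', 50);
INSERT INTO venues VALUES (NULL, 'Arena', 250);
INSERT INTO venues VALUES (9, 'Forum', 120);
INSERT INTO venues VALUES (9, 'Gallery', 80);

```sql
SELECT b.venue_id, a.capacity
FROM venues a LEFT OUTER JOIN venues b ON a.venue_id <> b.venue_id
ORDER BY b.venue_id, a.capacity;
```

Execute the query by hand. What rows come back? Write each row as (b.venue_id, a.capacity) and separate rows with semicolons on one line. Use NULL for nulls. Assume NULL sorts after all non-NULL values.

LEFT JOIN keeps every row from `venues a`; unmatched rows get NULL for `venues b`'s columns.
Matching on a.venue_id <> b.venue_id. A NULL in a compared column never satisfies the condition.
Matched pairs: 12; unmatched a rows kept: 1.

(8, 80); (8, 80); (8, 120); (8, 120); (8, 200); (8, 200); (9, 50); (9, 50); (9, 50); (9, 250); (9, 250); (9, 250); (NULL, 250)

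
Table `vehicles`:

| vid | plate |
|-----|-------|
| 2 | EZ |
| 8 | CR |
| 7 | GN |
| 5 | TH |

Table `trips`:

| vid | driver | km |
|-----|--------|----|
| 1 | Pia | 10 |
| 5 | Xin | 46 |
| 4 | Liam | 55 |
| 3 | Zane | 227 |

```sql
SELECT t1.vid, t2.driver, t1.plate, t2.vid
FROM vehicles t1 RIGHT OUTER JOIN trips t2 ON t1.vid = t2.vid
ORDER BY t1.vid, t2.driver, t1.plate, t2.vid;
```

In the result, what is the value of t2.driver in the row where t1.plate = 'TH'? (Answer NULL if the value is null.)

Xin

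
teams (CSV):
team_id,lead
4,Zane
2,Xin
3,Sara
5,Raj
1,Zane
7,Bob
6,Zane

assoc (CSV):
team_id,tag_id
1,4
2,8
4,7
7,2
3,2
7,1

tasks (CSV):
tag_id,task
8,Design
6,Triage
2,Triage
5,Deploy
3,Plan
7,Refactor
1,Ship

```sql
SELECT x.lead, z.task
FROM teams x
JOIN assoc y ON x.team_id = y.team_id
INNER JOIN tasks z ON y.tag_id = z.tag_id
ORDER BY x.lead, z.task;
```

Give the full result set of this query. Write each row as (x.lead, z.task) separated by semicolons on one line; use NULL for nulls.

Step 1 — x INNER JOIN y on team_id → 6 row(s).
Then INNER JOIN `tasks z` on tag_id: keep only rows whose y.tag_id appears in z.

(Bob, Ship); (Bob, Triage); (Sara, Triage); (Xin, Design); (Zane, Refactor)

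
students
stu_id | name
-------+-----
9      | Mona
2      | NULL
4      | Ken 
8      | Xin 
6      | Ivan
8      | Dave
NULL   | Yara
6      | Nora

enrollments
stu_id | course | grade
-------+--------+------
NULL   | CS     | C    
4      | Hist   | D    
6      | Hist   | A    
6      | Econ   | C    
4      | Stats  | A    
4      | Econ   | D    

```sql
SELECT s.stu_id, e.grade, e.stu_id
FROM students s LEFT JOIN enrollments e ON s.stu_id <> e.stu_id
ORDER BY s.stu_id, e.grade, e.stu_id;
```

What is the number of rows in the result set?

29

LEFT JOIN keeps every row from `students`; unmatched rows get NULL for `enrollments`'s columns.
Matching on s.stu_id <> e.stu_id. A NULL in a compared column never satisfies the condition.
- s[0] stu_id=9 → 5 match(es) in e → 5 row(s).
- s[1] stu_id=2 → 5 match(es) in e → 5 row(s).
- s[2] stu_id=4 → 2 match(es) in e → 2 row(s).
- s[3] stu_id=8 → 5 match(es) in e → 5 row(s).
- s[4] stu_id=6 → 3 match(es) in e → 3 row(s).
- s[5] stu_id=8 → 5 match(es) in e → 5 row(s).
- s[6] stu_id=NULL → no match; kept with NULLs on the e side.
- s[7] stu_id=6 → 3 match(es) in e → 3 row(s).
Total: 28 matched + 1 padded = 29 rows.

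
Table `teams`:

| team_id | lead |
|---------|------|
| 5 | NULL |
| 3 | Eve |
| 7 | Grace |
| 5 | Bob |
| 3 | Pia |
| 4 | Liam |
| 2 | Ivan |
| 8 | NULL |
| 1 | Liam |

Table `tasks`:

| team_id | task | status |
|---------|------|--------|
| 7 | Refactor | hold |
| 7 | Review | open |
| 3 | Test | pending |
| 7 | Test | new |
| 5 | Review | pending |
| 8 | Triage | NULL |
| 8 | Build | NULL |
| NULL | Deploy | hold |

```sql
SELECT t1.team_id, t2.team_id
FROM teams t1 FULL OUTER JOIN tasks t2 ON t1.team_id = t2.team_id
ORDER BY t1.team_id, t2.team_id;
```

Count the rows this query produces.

FULL OUTER JOIN keeps every row from both sides; unmatched rows get NULL for the other side's columns.
Matching on t1.team_id = t2.team_id. A NULL in a compared column never satisfies the condition.
- t1 row (team_id=5): matches 1 t2 row(s) → 1 output row(s).
- t1 row (team_id=3): matches 1 t2 row(s) → 1 output row(s).
- t1 row (team_id=7): matches 3 t2 row(s) → 3 output row(s).
- t1 row (team_id=5): matches 1 t2 row(s) → 1 output row(s).
- t1 row (team_id=3): matches 1 t2 row(s) → 1 output row(s).
- t1 row (team_id=4): no match → kept, t2 columns NULL.
- t1 row (team_id=2): no match → kept, t2 columns NULL.
- t1 row (team_id=8): matches 2 t2 row(s) → 2 output row(s).
- t1 row (team_id=1): no match → kept, t2 columns NULL.
- 1 t2 row(s) had no t1 match → kept, t1 columns NULL.
Total: 9 matched + 4 padded = 13 rows.

13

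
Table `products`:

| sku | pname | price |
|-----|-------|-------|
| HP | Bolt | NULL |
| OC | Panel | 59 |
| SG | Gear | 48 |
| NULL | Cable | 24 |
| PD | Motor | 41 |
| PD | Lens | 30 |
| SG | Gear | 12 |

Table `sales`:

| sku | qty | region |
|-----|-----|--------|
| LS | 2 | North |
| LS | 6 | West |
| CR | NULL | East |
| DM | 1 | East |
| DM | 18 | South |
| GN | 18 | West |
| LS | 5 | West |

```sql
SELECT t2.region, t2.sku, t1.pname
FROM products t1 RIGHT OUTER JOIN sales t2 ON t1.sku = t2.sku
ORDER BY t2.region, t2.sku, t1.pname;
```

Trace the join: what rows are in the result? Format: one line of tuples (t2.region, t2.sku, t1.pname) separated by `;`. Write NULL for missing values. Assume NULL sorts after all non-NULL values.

(East, CR, NULL); (East, DM, NULL); (North, LS, NULL); (South, DM, NULL); (West, GN, NULL); (West, LS, NULL); (West, LS, NULL)

RIGHT JOIN keeps every row from `sales`; unmatched rows get NULL for `products`'s columns.
Matching on t1.sku = t2.sku. A NULL in a compared column never satisfies the condition.
- t1 row (sku=HP): no match.
- t1 row (sku=OC): no match.
- t1 row (sku=SG): no match.
- t1 row (sku=NULL): no match.
- t1 row (sku=PD): no match.
- t1 row (sku=PD): no match.
- t1 row (sku=SG): no match.
- 7 row(s) from t2 found no t1 partner → padded with NULL.
After projecting and ordering:
t2.region | t2.sku | t1.pname
East | CR | NULL
East | DM | NULL
North | LS | NULL
South | DM | NULL
West | GN | NULL
West | LS | NULL
West | LS | NULL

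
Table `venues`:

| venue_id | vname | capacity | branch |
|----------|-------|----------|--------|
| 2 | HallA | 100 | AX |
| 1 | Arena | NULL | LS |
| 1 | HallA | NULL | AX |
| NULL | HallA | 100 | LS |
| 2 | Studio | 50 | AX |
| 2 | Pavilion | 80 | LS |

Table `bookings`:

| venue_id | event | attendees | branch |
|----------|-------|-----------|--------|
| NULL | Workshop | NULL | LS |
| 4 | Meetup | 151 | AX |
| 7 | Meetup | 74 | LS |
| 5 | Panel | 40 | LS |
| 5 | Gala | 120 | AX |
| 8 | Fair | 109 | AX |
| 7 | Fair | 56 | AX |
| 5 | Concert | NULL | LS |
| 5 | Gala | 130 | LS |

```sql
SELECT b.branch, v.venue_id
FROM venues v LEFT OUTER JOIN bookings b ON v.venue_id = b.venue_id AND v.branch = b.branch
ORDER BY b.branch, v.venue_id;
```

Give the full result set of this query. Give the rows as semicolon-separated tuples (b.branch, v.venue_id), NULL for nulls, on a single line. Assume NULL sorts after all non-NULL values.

(NULL, 1); (NULL, 1); (NULL, 2); (NULL, 2); (NULL, 2); (NULL, NULL)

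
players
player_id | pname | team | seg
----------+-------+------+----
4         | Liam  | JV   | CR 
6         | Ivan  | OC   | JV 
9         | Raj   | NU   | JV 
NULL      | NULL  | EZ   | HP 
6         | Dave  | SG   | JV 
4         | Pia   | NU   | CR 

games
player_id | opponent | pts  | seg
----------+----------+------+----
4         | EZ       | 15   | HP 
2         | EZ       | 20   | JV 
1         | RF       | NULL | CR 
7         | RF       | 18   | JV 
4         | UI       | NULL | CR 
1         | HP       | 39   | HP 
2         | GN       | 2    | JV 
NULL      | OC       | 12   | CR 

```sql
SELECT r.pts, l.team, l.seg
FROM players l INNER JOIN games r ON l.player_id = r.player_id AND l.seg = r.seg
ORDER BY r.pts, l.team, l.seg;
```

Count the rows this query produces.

INNER JOIN keeps only pairs where the ON condition holds.
Matching on l.player_id = r.player_id AND l.seg = r.seg. A NULL in a compared column never satisfies the condition.
- l (player_id=4, seg=CR) pairs with 1 row(s) of r.
- l (player_id=6, seg=JV) has no partner → excluded.
- l (player_id=9, seg=JV) has no partner → excluded.
- l (player_id=NULL, seg=HP) has no partner → excluded.
- l (player_id=6, seg=JV) has no partner → excluded.
- l (player_id=4, seg=CR) pairs with 1 row(s) of r.
Total: 2 rows.

2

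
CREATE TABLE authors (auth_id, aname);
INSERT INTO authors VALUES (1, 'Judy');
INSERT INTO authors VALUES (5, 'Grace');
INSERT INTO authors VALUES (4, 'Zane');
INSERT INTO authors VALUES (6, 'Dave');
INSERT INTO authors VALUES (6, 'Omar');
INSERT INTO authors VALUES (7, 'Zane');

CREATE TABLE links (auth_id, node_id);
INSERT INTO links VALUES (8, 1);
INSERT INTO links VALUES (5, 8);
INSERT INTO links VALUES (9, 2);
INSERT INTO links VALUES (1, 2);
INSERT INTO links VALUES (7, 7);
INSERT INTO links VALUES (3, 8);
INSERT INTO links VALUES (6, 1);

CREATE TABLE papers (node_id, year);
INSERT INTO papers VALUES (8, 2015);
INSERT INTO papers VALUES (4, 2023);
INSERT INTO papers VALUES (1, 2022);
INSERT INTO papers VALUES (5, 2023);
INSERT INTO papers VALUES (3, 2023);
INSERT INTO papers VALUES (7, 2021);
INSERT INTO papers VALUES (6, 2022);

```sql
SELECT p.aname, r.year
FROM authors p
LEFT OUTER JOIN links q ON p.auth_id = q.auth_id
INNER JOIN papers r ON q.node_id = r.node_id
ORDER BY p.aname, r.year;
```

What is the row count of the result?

Step 1 — p LEFT JOIN q on auth_id → 6 row(s).
Then INNER JOIN `papers r` on node_id: keep only rows whose q.node_id appears in r.
Result: 4 row(s).

4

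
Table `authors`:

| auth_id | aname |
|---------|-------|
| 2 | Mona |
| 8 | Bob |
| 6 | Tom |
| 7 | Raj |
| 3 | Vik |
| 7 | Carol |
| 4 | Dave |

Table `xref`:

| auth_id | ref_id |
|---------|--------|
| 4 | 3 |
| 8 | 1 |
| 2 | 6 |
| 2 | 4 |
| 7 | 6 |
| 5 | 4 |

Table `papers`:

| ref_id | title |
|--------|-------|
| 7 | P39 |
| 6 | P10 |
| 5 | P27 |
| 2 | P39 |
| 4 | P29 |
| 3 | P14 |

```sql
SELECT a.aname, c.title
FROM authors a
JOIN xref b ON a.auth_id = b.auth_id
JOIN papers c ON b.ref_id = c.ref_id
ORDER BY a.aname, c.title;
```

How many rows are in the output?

5

Step 1 — a INNER JOIN b on auth_id → 6 row(s).
Then INNER JOIN `papers c` on ref_id: keep only rows whose b.ref_id appears in c.
Result: 5 row(s).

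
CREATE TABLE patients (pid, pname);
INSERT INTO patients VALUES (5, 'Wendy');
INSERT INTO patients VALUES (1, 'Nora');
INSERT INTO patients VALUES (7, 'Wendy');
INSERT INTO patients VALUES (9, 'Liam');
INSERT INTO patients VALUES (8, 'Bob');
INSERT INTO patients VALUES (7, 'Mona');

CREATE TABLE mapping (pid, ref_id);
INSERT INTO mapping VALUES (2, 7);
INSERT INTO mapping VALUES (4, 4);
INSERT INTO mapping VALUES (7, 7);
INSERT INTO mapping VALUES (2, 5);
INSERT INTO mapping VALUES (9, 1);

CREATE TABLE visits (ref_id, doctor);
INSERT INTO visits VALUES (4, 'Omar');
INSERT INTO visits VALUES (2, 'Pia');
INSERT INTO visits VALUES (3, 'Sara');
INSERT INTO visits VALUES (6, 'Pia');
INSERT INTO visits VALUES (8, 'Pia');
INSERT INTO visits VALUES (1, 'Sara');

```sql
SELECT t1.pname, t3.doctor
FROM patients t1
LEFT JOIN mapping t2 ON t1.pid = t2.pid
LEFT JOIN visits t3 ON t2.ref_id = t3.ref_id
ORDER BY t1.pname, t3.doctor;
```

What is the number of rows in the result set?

Joins associate left-to-right: patients LEFT JOIN mapping on pid gives 6 intermediate row(s).
Then LEFT JOIN `visits t3` on ref_id: each of those 6 rows is kept; rows whose t2.ref_id has no match in t3 get NULL for t3's columns.
Result: 6 row(s).

6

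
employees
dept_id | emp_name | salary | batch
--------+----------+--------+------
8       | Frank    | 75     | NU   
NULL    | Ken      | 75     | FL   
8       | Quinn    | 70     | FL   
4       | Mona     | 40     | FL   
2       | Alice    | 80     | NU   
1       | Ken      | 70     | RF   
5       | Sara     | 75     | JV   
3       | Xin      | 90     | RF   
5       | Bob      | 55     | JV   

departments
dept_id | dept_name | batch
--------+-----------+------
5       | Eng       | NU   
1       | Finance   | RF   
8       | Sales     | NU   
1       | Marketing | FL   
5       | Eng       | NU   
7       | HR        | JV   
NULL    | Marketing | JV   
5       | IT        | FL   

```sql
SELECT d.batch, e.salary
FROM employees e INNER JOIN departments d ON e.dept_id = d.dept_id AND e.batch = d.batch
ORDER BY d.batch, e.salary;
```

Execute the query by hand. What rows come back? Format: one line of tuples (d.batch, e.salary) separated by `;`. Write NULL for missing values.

INNER JOIN keeps only pairs where the ON condition holds.
Matching on e.dept_id = d.dept_id AND e.batch = d.batch. A NULL in a compared column never satisfies the condition.
- e row (dept_id=8, batch=NU): matches 1 d row(s) → 1 output row(s).
- e row (dept_id=NULL, batch=FL): no match → dropped.
- e row (dept_id=8, batch=FL): no match → dropped.
- e row (dept_id=4, batch=FL): no match → dropped.
- e row (dept_id=2, batch=NU): no match → dropped.
- e row (dept_id=1, batch=RF): matches 1 d row(s) → 1 output row(s).
- e row (dept_id=5, batch=JV): no match → dropped.
- e row (dept_id=3, batch=RF): no match → dropped.
- e row (dept_id=5, batch=JV): no match → dropped.
After projecting and ordering:
d.batch | e.salary
NU | 75
RF | 70

(NU, 75); (RF, 70)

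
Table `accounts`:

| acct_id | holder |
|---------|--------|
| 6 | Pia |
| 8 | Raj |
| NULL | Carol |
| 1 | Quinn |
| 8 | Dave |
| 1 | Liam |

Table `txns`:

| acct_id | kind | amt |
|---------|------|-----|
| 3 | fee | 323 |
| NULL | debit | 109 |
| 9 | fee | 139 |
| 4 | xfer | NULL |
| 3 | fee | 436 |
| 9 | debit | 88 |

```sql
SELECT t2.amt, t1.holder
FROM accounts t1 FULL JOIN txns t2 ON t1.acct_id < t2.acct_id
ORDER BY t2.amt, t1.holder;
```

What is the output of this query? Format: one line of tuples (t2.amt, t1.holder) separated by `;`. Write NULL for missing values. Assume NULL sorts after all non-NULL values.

(88, Dave); (88, Liam); (88, Pia); (88, Quinn); (88, Raj); (109, NULL); (139, Dave); (139, Liam); (139, Pia); (139, Quinn); (139, Raj); (323, Liam); (323, Quinn); (436, Liam); (436, Quinn); (NULL, Carol); (NULL, Liam); (NULL, Quinn)

FULL OUTER JOIN keeps every row from both sides; unmatched rows get NULL for the other side's columns.
Matching on t1.acct_id < t2.acct_id. A NULL in a compared column never satisfies the condition.
Matched pairs: 16; unmatched t1 rows kept: 1; unmatched t2 rows kept: 1.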